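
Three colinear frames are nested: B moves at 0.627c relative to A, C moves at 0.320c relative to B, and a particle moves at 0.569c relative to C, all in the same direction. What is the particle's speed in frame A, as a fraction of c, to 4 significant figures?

Compose boost 2: (0.320 + 0.627)/(1 + 0.320×0.627) = 0.9470/1.20064 = 0.788746
Compose boost 3: (0.569 + 0.788746)/(1 + 0.569×0.788746) = 1.35775/1.44880 = 0.9372

u ≈ 0.9372c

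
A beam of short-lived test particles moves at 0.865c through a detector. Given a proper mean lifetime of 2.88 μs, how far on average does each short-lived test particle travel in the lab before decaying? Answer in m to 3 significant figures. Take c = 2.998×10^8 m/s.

γ = 1/√(1 − 0.865²) = 1.9929
Dilated lifetime: Δt = γτ₀ = 1.9929 × 2.88 μs = 5.7397 μs
d = vΔt = 0.865c × 5.7397 μs = 2.5933×10^8 m/s × 5.7397×10^-6 s = 1490 m

d ≈ 1490 m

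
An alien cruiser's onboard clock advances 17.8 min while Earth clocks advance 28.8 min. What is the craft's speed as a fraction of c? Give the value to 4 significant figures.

γ = Δt/τ₀ = 28.8/17.8 = 1.61798
β = √(1 − 1/γ²) = √(1 − 1/1.61798²) = 0.7861

β ≈ 0.7861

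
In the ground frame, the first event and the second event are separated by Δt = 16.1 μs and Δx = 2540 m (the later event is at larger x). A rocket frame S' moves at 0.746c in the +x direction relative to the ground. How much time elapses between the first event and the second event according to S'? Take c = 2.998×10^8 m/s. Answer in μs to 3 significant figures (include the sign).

Δt' ≈ 14.7 μs

γ = 1/√(1 − 0.746²) = 1.5016
Δt' = γ(Δt − vΔx/c²) = 1.5016 × (16.1 μs − 0.746×2540 m / (2.998×10^8 m/s))
= 1.5016 × (9.7797 μs) = 14.7 μs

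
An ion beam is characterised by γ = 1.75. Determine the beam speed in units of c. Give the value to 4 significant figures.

β = √(1 − 1/γ²) = √(1 − 1/1.75²) = √(0.673469) = 0.8207

β ≈ 0.8207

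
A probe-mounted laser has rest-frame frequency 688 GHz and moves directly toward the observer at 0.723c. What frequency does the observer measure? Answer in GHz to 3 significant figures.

f_obs ≈ 1720 GHz

Relativistic Doppler: f_obs = f_src √((1+β)/(1−β))
= 688 × √(1.7230/0.27700) = 688 × 2.4940 = 1720 GHz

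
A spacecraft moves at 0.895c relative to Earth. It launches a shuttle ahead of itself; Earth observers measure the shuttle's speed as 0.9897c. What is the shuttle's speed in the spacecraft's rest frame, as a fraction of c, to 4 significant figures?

Inverse velocity addition: u' = (u − v)/(1 − uv/c²)
= (0.9897 − 0.895)/(1 − 0.9897×0.895) = 0.09470/0.114219 = 0.8291

u' ≈ 0.8291c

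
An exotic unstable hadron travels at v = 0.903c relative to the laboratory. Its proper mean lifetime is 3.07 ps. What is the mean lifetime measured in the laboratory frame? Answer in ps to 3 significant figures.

γ = 1/√(1 − 0.903²) = 2.3275
Time dilation: Δt = γτ₀ = 2.3275 × 3.07 ps = 7.15 ps

Δt ≈ 7.15 ps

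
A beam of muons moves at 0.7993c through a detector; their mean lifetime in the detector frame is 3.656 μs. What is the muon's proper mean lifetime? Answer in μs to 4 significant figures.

τ₀ ≈ 2.197 μs

γ = 1/√(1 − 0.7993²) = 1.66408
Proper time: τ₀ = Δt/γ = 3.656/1.66408 = 2.197 μs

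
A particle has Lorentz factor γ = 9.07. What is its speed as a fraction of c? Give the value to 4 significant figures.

β ≈ 0.9939

β = √(1 − 1/γ²) = √(1 − 1/9.07²) = √(0.987844) = 0.9939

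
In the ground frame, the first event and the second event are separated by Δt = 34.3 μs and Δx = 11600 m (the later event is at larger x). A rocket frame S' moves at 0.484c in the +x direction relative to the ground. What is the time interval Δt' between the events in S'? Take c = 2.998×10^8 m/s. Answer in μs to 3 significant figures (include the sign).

γ = 1/√(1 − 0.484²) = 1.1428
Δt' = γ(Δt − vΔx/c²) = 1.1428 × (34.3 μs − 0.484×11600 m / (2.998×10^8 m/s))
= 1.1428 × (15.573 μs) = 17.8 μs

Δt' ≈ 17.8 μs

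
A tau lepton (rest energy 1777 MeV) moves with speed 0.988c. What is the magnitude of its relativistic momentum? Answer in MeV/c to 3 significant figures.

p ≈ 11400 MeV/c

γ = 1/√(1 − 0.988²) = 6.4744
p = γβm₀c = 6.4744 × 0.988 × 1777 MeV/c = 11400 MeV/c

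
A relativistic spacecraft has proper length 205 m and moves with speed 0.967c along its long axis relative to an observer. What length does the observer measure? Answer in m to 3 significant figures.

L ≈ 52.2 m

γ = 1/√(1 − 0.967²) = 3.9250
Length contraction: L = L₀/γ = 205/3.9250 = 52.2 m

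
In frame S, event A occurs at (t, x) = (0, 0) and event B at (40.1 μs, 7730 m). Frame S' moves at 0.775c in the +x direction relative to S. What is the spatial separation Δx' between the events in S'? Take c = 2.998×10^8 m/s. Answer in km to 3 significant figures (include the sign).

γ = 1/√(1 − 0.775²) = 1.5824
Δx' = γ(Δx − vΔt) = 1.5824 × (7730 m − 0.775×(2.998×10^8 m/s)×40.1×10^-6 s)
= 1.5824 × (-1587.0 m) = -2.51 km

Δx' ≈ -2.51 km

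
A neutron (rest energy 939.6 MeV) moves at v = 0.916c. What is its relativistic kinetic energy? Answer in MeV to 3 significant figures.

K ≈ 1400 MeV

γ = 1/√(1 − 0.916²) = 2.4927
K = (γ − 1)m₀c² = (2.4927 − 1) × 939.6 MeV = 1.4927 × 939.6 MeV = 1400 MeV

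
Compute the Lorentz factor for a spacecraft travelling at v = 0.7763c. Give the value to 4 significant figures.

γ ≈ 1.586

γ = 1/√(1 − β²) = 1/√(1 − 0.7763²) = 1/√(0.397358) = 1.586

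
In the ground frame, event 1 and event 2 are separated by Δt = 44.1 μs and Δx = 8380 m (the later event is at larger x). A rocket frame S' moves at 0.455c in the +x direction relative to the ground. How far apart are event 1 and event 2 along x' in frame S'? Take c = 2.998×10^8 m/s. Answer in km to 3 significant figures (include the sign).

Δx' ≈ 2.66 km

γ = 1/√(1 − 0.455²) = 1.1230
Δx' = γ(Δx − vΔt) = 1.1230 × (8380 m − 0.455×(2.998×10^8 m/s)×44.1×10^-6 s)
= 1.1230 × (2364.4 m) = 2.66 km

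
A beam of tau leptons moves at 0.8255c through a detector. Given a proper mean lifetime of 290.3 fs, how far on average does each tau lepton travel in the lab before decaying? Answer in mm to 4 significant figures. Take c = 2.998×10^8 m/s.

γ = 1/√(1 − 0.8255²) = 1.77179
Dilated lifetime: Δt = γτ₀ = 1.77179 × 290.3 fs = 514.350 fs
d = vΔt = 0.8255c × 514.350 fs = 2.47485×10^8 m/s × 5.14350×10^-13 s = 0.1273 mm

d ≈ 0.1273 mm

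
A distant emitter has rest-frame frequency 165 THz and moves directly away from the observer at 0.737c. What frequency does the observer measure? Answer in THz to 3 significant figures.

f_obs ≈ 64.2 THz

Relativistic Doppler: f_obs = f_src √((1−β)/(1+β))
= 165 × √(0.26300/1.7370) = 165 × 0.38911 = 64.2 THz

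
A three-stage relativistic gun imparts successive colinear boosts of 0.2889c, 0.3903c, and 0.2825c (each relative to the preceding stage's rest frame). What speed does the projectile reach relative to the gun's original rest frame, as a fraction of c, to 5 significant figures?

Compose boost 2: (0.3903 + 0.2889)/(1 + 0.3903×0.2889) = 0.67920/1.112758 = 0.6103755
Compose boost 3: (0.2825 + 0.6103755)/(1 + 0.2825×0.6103755) = 0.8928755/1.172431 = 0.76156

u ≈ 0.76156c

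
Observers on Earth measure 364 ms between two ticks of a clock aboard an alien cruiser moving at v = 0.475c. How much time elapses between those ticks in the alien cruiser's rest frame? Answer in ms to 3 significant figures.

γ = 1/√(1 − 0.475²) = 1.1364
Proper time: τ₀ = Δt/γ = 364/1.1364 = 320 ms

τ₀ ≈ 320 ms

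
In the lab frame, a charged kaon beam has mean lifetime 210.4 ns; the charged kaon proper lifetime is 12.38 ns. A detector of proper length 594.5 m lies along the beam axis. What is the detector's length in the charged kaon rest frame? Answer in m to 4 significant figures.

L ≈ 34.98 m

Time dilation ⇒ γ = Δt/τ₀ = 210.4/12.38 = 16.9952
Length contraction: L = L₀/γ = 594.5/16.9952 = 34.98 m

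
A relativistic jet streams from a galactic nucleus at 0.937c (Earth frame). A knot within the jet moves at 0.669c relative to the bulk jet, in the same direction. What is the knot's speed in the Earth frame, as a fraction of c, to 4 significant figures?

Relativistic velocity addition: u = (u' + v)/(1 + u'v/c²)
= (0.669 + 0.937)/(1 + 0.669×0.937) = 1.606/1.62685 = 0.9872

u ≈ 0.9872c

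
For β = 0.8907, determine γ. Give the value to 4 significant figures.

γ ≈ 2.200

γ = 1/√(1 − β²) = 1/√(1 − 0.8907²) = 1/√(0.206654) = 2.200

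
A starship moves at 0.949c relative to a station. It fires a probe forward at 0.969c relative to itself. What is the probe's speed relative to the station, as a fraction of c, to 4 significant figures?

Relativistic velocity addition: u = (u' + v)/(1 + u'v/c²)
= (0.969 + 0.949)/(1 + 0.969×0.949) = 1.918/1.91958 = 0.9992

u ≈ 0.9992c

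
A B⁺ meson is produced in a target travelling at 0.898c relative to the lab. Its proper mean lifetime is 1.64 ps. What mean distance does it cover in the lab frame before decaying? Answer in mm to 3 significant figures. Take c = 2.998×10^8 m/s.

γ = 1/√(1 − 0.898²) = 2.2728
Dilated lifetime: Δt = γτ₀ = 2.2728 × 1.64 ps = 3.7273 ps
d = vΔt = 0.898c × 3.7273 ps = 2.6922×10^8 m/s × 3.7273×10^-12 s = 1.00 mm

d ≈ 1.00 mm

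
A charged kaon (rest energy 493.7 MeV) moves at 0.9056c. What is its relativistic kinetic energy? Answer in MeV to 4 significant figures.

K ≈ 670.3 MeV

γ = 1/√(1 − 0.9056²) = 2.35775
K = (γ − 1)m₀c² = (2.35775 − 1) × 493.7 MeV = 1.35775 × 493.7 MeV = 670.3 MeV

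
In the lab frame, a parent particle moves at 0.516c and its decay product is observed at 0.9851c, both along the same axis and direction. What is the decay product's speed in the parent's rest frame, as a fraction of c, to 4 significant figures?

u' ≈ 0.9541c

Inverse velocity addition: u' = (u − v)/(1 − uv/c²)
= (0.9851 − 0.516)/(1 − 0.9851×0.516) = 0.4691/0.491688 = 0.9541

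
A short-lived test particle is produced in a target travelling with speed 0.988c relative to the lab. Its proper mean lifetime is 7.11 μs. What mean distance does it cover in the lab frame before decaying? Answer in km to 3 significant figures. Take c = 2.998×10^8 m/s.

d ≈ 13.6 km

γ = 1/√(1 − 0.988²) = 6.4744
Dilated lifetime: Δt = γτ₀ = 6.4744 × 7.11 μs = 46.033 μs
d = vΔt = 0.988c × 46.033 μs = 2.9620×10^8 m/s × 4.6033×10^-5 s = 13.6 km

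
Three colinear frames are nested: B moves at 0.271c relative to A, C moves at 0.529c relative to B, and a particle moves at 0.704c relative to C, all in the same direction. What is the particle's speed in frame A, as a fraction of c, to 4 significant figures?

Compose boost 2: (0.529 + 0.271)/(1 + 0.529×0.271) = 0.8000/1.14336 = 0.699693
Compose boost 3: (0.704 + 0.699693)/(1 + 0.704×0.699693) = 1.40369/1.49258 = 0.9404

u ≈ 0.9404c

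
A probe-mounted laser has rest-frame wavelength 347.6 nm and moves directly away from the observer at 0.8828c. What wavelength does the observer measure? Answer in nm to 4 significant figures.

λ_obs ≈ 1393 nm

Relativistic Doppler: λ_obs = λ_src √((1+β)/(1−β))
= 347.6 × √(1.88280/0.117200) = 347.6 × 4.00810 = 1393 nm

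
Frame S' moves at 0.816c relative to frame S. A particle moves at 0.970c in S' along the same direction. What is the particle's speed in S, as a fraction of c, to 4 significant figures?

Relativistic velocity addition: u = (u' + v)/(1 + u'v/c²)
= (0.970 + 0.816)/(1 + 0.970×0.816) = 1.786/1.79152 = 0.9969

u ≈ 0.9969c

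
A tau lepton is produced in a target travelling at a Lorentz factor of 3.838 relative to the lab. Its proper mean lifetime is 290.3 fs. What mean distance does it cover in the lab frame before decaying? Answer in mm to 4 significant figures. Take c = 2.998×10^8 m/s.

β = √(1 − 1/γ²) = √(1 − 1/3.838²) = 0.965460
Dilated lifetime: Δt = γτ₀ = 3.838 × 290.3 fs = 1114.17 fs
d = vΔt = 0.965460c × 1114.17 fs = 2.89445×10^8 m/s × 1.11417×10^-12 s = 0.3225 mm

d ≈ 0.3225 mm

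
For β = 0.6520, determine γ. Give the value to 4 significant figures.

γ ≈ 1.319

γ = 1/√(1 − β²) = 1/√(1 − 0.6520²) = 1/√(0.574896) = 1.319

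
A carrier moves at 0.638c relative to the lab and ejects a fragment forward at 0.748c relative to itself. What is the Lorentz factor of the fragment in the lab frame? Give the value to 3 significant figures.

u_lab = (0.748 + 0.638)/(1 + 0.748×0.638) = 1.386/1.47722 = 0.938246
γ = 1/√(1 − 0.938246²) = 2.89

γ ≈ 2.89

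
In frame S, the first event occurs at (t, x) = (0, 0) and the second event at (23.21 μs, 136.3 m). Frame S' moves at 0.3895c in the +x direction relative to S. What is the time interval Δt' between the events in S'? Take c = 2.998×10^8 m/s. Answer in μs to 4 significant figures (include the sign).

γ = 1/√(1 − 0.3895²) = 1.08575
Δt' = γ(Δt − vΔx/c²) = 1.08575 × (23.21 μs − 0.3895×136.3 m / (2.998×10^8 m/s))
= 1.08575 × (23.0329 μs) = 25.01 μs

Δt' ≈ 25.01 μs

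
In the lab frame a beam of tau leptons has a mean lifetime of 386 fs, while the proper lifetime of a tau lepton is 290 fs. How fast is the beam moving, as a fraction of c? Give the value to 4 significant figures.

β ≈ 0.6600

γ = Δt/τ₀ = 386/290 = 1.33103
β = √(1 − 1/γ²) = √(1 − 1/1.33103²) = 0.6600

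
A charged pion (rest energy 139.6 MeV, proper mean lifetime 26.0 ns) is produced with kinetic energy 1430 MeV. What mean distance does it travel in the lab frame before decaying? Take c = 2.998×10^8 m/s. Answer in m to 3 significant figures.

d ≈ 87.3 m

γ = 1 + K/(m₀c²) = 1 + 1430/139.6 = 11.244
β = √(1 − 1/γ²) = 0.99604
Dilated lifetime: γτ₀ = 11.244 × 26.0 ns = 292.33 ns
d = βc·γτ₀ = 0.99604 × (2.998×10^8 m/s) × 2.9233×10^-7 s = 87.3 m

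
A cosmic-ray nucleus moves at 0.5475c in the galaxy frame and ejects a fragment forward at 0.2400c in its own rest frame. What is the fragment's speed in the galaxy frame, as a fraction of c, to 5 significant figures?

Compose boost 2: (0.2400 + 0.5475)/(1 + 0.2400×0.5475) = 0.78750/1.131400 = 0.69604

u ≈ 0.69604c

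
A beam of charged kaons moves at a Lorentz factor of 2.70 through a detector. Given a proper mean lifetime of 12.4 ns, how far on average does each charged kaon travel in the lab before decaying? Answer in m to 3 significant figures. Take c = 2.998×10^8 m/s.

β = √(1 − 1/γ²) = √(1 − 1/2.70²) = 0.92888
Dilated lifetime: Δt = γτ₀ = 2.70 × 12.4 ns = 33.480 ns
d = vΔt = 0.92888c × 33.480 ns = 2.7848×10^8 m/s × 3.3480×10^-8 s = 9.32 m

d ≈ 9.32 m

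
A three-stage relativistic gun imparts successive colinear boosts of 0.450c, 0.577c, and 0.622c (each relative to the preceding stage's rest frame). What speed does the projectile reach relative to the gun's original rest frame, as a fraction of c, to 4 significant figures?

u ≈ 0.9537c

Compose boost 2: (0.577 + 0.450)/(1 + 0.577×0.450) = 1.027/1.25965 = 0.815306
Compose boost 3: (0.622 + 0.815306)/(1 + 0.622×0.815306) = 1.43731/1.50712 = 0.9537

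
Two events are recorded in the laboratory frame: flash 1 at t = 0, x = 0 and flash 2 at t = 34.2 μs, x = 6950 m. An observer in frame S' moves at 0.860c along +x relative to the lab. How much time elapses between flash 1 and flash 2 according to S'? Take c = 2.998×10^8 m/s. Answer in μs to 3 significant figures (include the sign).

Δt' ≈ 28.0 μs

γ = 1/√(1 − 0.860²) = 1.9597
Δt' = γ(Δt − vΔx/c²) = 1.9597 × (34.2 μs − 0.860×6950 m / (2.998×10^8 m/s))
= 1.9597 × (14.263 μs) = 28.0 μs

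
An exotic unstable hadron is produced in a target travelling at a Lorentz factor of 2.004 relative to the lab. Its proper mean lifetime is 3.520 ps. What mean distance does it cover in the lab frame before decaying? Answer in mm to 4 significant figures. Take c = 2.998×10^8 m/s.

β = √(1 − 1/γ²) = √(1 − 1/2.004²) = 0.866601
Dilated lifetime: Δt = γτ₀ = 2.004 × 3.520 ps = 7.05408 ps
d = vΔt = 0.866601c × 7.05408 ps = 2.59807×10^8 m/s × 7.05408×10^-12 s = 1.833 mm

d ≈ 1.833 mm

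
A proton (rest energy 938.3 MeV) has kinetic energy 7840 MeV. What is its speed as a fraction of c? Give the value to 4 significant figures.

γ = 1 + K/(m₀c²) = 1 + 7840/938.3 = 9.35554
β = √(1 − 1/γ²) = 0.9943

β ≈ 0.9943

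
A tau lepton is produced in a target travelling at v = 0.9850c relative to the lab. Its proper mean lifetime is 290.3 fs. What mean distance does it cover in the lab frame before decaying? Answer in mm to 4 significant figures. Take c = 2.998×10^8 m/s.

γ = 1/√(1 − 0.9850²) = 5.79528
Dilated lifetime: Δt = γτ₀ = 5.79528 × 290.3 fs = 1682.37 fs
d = vΔt = 0.9850c × 1682.37 fs = 2.95303×10^8 m/s × 1.68237×10^-12 s = 0.4968 mm

d ≈ 0.4968 mm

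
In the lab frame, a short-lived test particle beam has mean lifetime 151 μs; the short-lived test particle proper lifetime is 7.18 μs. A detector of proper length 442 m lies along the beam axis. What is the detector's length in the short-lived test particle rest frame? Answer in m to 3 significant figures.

L ≈ 21.0 m

Time dilation ⇒ γ = Δt/τ₀ = 151/7.18 = 21.031
Length contraction: L = L₀/γ = 442/21.031 = 21.0 m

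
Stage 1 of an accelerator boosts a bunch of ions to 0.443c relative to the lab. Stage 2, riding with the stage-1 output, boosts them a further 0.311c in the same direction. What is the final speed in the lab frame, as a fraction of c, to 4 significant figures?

u ≈ 0.6627c

Compose boost 2: (0.311 + 0.443)/(1 + 0.311×0.443) = 0.7540/1.13777 = 0.6627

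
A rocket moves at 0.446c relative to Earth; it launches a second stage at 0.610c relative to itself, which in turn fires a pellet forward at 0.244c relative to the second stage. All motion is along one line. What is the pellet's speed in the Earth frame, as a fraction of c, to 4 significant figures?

Compose boost 2: (0.610 + 0.446)/(1 + 0.610×0.446) = 1.056/1.27206 = 0.830150
Compose boost 3: (0.244 + 0.830150)/(1 + 0.244×0.830150) = 1.07415/1.20256 = 0.8932

u ≈ 0.8932c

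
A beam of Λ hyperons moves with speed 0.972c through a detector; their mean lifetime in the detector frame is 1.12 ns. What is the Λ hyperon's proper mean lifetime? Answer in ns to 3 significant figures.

τ₀ ≈ 0.263 ns

γ = 1/√(1 − 0.972²) = 4.2557
Proper time: τ₀ = Δt/γ = 1.12/4.2557 = 0.263 ns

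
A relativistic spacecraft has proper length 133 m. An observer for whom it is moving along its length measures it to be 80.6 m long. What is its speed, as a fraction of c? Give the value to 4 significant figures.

β ≈ 0.7955

γ = L₀/L = 133/80.6 = 1.65012
β = √(1 − 1/γ²) = 0.7955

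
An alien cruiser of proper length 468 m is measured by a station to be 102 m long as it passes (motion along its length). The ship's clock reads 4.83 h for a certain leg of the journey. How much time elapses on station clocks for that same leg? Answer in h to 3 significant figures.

Length contraction ⇒ γ = L₀/L = 468/102 = 4.5882
Time dilation: Δt = γτ₀ = 4.5882 × 4.83 h = 22.2 h

Δt ≈ 22.2 h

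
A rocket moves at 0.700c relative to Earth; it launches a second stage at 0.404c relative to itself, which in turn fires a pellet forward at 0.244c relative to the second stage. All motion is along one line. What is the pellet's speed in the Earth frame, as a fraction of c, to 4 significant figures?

Compose boost 2: (0.404 + 0.700)/(1 + 0.404×0.700) = 1.104/1.28280 = 0.860617
Compose boost 3: (0.244 + 0.860617)/(1 + 0.244×0.860617) = 1.10462/1.20999 = 0.9129

u ≈ 0.9129c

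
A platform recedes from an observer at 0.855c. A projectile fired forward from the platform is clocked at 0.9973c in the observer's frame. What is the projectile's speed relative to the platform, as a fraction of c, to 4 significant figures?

Inverse velocity addition: u' = (u − v)/(1 − uv/c²)
= (0.9973 − 0.855)/(1 − 0.9973×0.855) = 0.1423/0.147309 = 0.9660

u' ≈ 0.9660c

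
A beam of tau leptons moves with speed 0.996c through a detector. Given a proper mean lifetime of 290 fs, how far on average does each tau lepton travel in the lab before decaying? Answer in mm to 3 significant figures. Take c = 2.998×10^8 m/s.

γ = 1/√(1 − 0.996²) = 11.192
Dilated lifetime: Δt = γτ₀ = 11.192 × 290 fs = 3245.5 fs
d = vΔt = 0.996c × 3245.5 fs = 2.9860×10^8 m/s × 3.2455×10^-12 s = 0.969 mm

d ≈ 0.969 mm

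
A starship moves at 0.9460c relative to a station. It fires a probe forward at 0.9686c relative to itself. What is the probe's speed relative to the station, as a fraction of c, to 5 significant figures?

u ≈ 0.99912c

Relativistic velocity addition: u = (u' + v)/(1 + u'v/c²)
= (0.9686 + 0.9460)/(1 + 0.9686×0.9460) = 1.9146/1.916296 = 0.99912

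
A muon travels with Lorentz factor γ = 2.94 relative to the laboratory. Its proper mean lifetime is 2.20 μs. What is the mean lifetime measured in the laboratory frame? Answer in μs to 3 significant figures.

γ = 2.94 (given)
Time dilation: Δt = γτ₀ = 2.94 × 2.20 μs = 6.47 μs

Δt ≈ 6.47 μs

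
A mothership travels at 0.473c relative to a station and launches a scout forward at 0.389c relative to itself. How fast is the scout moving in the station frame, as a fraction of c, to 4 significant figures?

Compose boost 2: (0.389 + 0.473)/(1 + 0.389×0.473) = 0.8620/1.18400 = 0.7280

u ≈ 0.7280c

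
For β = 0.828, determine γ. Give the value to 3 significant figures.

γ = 1/√(1 − β²) = 1/√(1 − 0.828²) = 1/√(0.31442) = 1.78

γ ≈ 1.78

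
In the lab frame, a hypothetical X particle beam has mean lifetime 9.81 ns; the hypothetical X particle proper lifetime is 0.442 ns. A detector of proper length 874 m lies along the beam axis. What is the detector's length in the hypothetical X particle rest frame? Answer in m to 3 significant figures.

L ≈ 39.4 m

Time dilation ⇒ γ = Δt/τ₀ = 9.81/0.442 = 22.195
Length contraction: L = L₀/γ = 874/22.195 = 39.4 m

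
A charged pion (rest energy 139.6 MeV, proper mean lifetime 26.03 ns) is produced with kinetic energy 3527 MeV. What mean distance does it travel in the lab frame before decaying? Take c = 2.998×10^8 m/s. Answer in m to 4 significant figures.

d ≈ 204.8 m

γ = 1 + K/(m₀c²) = 1 + 3527/139.6 = 26.2650
β = √(1 − 1/γ²) = 0.999275
Dilated lifetime: γτ₀ = 26.2650 × 26.03 ns = 683.679 ns
d = βc·γτ₀ = 0.999275 × (2.998×10^8 m/s) × 6.83679×10^-7 s = 204.8 m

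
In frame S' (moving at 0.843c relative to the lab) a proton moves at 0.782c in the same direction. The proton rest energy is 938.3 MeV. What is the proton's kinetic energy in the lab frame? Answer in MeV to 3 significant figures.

u_lab = (0.782 + 0.843)/(1 + 0.782×0.843) = 0.979372
γ = 1/√(1 − 0.979372²) = 4.9489
K = (γ − 1)m₀c² = (4.9489 − 1) × 938.3 = 3.9489 × 938.3 = 3710 MeV

K ≈ 3710 MeV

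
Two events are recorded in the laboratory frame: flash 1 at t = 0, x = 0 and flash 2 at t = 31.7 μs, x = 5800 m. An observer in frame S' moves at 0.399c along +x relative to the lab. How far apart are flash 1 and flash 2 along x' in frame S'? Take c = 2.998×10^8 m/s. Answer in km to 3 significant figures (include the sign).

γ = 1/√(1 − 0.399²) = 1.0906
Δx' = γ(Δx − vΔt) = 1.0906 × (5800 m − 0.399×(2.998×10^8 m/s)×31.7×10^-6 s)
= 1.0906 × (2008.0 m) = 2.19 km

Δx' ≈ 2.19 km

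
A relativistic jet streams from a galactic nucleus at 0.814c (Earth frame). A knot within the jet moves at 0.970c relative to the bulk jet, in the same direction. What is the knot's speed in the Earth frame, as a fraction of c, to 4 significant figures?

u ≈ 0.9969c

Relativistic velocity addition: u = (u' + v)/(1 + u'v/c²)
= (0.970 + 0.814)/(1 + 0.970×0.814) = 1.784/1.78958 = 0.9969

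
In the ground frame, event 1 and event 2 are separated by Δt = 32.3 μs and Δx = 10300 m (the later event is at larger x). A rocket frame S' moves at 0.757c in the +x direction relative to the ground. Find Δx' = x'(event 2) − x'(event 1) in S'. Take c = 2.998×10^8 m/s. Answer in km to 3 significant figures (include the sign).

γ = 1/√(1 − 0.757²) = 1.5304
Δx' = γ(Δx − vΔt) = 1.5304 × (10300 m − 0.757×(2.998×10^8 m/s)×32.3×10^-6 s)
= 1.5304 × (2969.6 m) = 4.54 km

Δx' ≈ 4.54 km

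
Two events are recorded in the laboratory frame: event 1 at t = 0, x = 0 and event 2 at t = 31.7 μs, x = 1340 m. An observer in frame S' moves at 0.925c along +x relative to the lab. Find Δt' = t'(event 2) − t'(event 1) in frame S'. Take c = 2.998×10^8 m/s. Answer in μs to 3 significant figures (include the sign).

Δt' ≈ 72.5 μs

γ = 1/√(1 − 0.925²) = 2.6318
Δt' = γ(Δt − vΔx/c²) = 2.6318 × (31.7 μs − 0.925×1340 m / (2.998×10^8 m/s))
= 2.6318 × (27.566 μs) = 72.5 μs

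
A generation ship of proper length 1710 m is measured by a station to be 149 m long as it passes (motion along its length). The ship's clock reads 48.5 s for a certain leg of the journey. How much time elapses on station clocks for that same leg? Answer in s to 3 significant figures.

Length contraction ⇒ γ = L₀/L = 1710/149 = 11.477
Time dilation: Δt = γτ₀ = 11.477 × 48.5 s = 557 s

Δt ≈ 557 s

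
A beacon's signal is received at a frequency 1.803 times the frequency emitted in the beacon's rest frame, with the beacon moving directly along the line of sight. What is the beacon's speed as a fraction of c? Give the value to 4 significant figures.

f_obs/f_src = √((1+β)/(1−β)) = 1.803  ⇒  (1+β)/(1−β) = 3.25081
β = |1 − D²|/(1 + D²) = |1 − 3.25081|/(1 + 3.25081) = 0.5295

β ≈ 0.5295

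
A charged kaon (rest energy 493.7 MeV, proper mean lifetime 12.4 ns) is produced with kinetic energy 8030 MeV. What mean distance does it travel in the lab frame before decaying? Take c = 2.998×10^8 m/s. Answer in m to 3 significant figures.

γ = 1 + K/(m₀c²) = 1 + 8030/493.7 = 17.265
β = √(1 − 1/γ²) = 0.99832
Dilated lifetime: γτ₀ = 17.265 × 12.4 ns = 214.09 ns
d = βc·γτ₀ = 0.99832 × (2.998×10^8 m/s) × 2.1409×10^-7 s = 64.1 m

d ≈ 64.1 m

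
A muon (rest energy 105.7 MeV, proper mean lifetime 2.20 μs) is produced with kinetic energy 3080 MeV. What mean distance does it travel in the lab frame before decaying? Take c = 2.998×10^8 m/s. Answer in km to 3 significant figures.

γ = 1 + K/(m₀c²) = 1 + 3080/105.7 = 30.139
β = √(1 − 1/γ²) = 0.99945
Dilated lifetime: γτ₀ = 30.139 × 2.20 μs = 66.306 μs
d = βc·γτ₀ = 0.99945 × (2.998×10^8 m/s) × 6.6306×10^-5 s = 19.9 km

d ≈ 19.9 km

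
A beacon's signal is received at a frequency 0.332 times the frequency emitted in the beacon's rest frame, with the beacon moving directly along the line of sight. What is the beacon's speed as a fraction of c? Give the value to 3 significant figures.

β ≈ 0.801

f_obs/f_src = √((1−β)/(1+β)) = 0.332  ⇒  (1−β)/(1+β) = 0.11022
β = |1 − D²|/(1 + D²) = |1 − 0.11022|/(1 + 0.11022) = 0.801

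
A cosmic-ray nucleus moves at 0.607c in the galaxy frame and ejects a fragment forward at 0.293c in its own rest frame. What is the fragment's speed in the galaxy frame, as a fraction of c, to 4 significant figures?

u ≈ 0.7641c

Compose boost 2: (0.293 + 0.607)/(1 + 0.293×0.607) = 0.9000/1.17785 = 0.7641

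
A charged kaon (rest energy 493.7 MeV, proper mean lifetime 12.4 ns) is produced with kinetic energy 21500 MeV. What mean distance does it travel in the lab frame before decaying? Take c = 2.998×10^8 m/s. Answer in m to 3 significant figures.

γ = 1 + K/(m₀c²) = 1 + 21500/493.7 = 44.549
β = √(1 − 1/γ²) = 0.99975
Dilated lifetime: γτ₀ = 44.549 × 12.4 ns = 552.40 ns
d = βc·γτ₀ = 0.99975 × (2.998×10^8 m/s) × 5.5240×10^-7 s = 166 m

d ≈ 166 m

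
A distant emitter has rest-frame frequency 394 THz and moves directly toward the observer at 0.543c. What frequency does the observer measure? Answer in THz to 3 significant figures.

f_obs ≈ 724 THz

Relativistic Doppler: f_obs = f_src √((1+β)/(1−β))
= 394 × √(1.5430/0.45700) = 394 × 1.8375 = 724 THz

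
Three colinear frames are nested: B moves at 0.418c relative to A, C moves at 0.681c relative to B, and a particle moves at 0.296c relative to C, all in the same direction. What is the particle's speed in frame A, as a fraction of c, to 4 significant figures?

u ≈ 0.9188c

Compose boost 2: (0.681 + 0.418)/(1 + 0.681×0.418) = 1.099/1.28466 = 0.855481
Compose boost 3: (0.296 + 0.855481)/(1 + 0.296×0.855481) = 1.15148/1.25322 = 0.9188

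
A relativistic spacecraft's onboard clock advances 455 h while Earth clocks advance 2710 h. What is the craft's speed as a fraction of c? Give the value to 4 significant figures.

γ = Δt/τ₀ = 2710/455 = 5.95604
β = √(1 − 1/γ²) = √(1 − 1/5.95604²) = 0.9858

β ≈ 0.9858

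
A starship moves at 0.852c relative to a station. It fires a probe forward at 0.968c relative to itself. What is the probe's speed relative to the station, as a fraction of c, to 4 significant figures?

u ≈ 0.9974c

Relativistic velocity addition: u = (u' + v)/(1 + u'v/c²)
= (0.968 + 0.852)/(1 + 0.968×0.852) = 1.820/1.82474 = 0.9974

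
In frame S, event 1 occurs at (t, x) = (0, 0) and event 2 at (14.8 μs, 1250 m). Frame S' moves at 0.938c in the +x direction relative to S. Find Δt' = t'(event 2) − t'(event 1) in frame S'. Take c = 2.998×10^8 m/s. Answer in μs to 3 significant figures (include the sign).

Δt' ≈ 31.4 μs

γ = 1/√(1 − 0.938²) = 2.8849
Δt' = γ(Δt − vΔx/c²) = 2.8849 × (14.8 μs − 0.938×1250 m / (2.998×10^8 m/s))
= 2.8849 × (10.889 μs) = 31.4 μs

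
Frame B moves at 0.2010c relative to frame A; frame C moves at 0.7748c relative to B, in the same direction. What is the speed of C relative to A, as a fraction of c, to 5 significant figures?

Compose boost 2: (0.7748 + 0.2010)/(1 + 0.7748×0.2010) = 0.97580/1.155735 = 0.84431

u ≈ 0.84431c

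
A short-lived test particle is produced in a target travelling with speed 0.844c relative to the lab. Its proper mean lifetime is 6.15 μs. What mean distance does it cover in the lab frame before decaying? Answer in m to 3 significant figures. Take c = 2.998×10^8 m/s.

γ = 1/√(1 − 0.844²) = 1.8645
Dilated lifetime: Δt = γτ₀ = 1.8645 × 6.15 μs = 11.467 μs
d = vΔt = 0.844c × 11.467 μs = 2.5303×10^8 m/s × 1.1467×10^-5 s = 2900 m

d ≈ 2900 m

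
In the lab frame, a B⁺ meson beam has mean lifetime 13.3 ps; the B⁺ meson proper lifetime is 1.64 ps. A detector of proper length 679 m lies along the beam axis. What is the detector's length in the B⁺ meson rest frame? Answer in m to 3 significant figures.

L ≈ 83.7 m

Time dilation ⇒ γ = Δt/τ₀ = 13.3/1.64 = 8.1098
Length contraction: L = L₀/γ = 679/8.1098 = 83.7 m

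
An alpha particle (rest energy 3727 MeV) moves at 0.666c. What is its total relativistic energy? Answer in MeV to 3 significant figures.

γ = 1/√(1 − 0.666²) = 1.3406
E = γm₀c² = 1.3406 × 3727 MeV = 5000 MeV

E ≈ 5000 MeV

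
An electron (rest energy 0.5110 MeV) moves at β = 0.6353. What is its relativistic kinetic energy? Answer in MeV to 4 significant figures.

γ = 1/√(1 − 0.6353²) = 1.29489
K = (γ − 1)m₀c² = (1.29489 − 1) × 0.5110 MeV = 0.294892 × 0.5110 MeV = 0.1507 MeV

K ≈ 0.1507 MeV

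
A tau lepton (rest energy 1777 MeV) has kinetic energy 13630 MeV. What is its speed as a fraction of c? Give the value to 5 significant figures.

β ≈ 0.99333

γ = 1 + K/(m₀c²) = 1 + 13630/1777 = 8.670231
β = √(1 − 1/γ²) = 0.99333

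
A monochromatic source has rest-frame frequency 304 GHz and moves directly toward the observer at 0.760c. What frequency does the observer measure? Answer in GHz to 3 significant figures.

Relativistic Doppler: f_obs = f_src √((1+β)/(1−β))
= 304 × √(1.7600/0.24000) = 304 × 2.7080 = 823 GHz

f_obs ≈ 823 GHz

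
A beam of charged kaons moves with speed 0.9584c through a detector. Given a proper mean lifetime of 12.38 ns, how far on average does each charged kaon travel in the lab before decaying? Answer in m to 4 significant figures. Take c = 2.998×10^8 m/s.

γ = 1/√(1 − 0.9584²) = 3.50350
Dilated lifetime: Δt = γτ₀ = 3.50350 × 12.38 ns = 43.3734 ns
d = vΔt = 0.9584c × 43.3734 ns = 2.87328×10^8 m/s × 4.33734×10^-8 s = 12.46 m

d ≈ 12.46 m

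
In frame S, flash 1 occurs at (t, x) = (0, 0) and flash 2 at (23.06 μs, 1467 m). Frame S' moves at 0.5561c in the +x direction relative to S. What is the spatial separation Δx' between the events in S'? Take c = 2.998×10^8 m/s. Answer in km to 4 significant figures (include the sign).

γ = 1/√(1 − 0.5561²) = 1.20320
Δx' = γ(Δx − vΔt) = 1.20320 × (1467 m − 0.5561×(2.998×10^8 m/s)×23.06×10^-6 s)
= 1.20320 × (-2377.54 m) = -2.861 km

Δx' ≈ -2.861 km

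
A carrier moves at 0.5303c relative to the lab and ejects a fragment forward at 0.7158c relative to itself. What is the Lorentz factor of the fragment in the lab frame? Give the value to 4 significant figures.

u_lab = (0.7158 + 0.5303)/(1 + 0.7158×0.5303) = 1.2461/1.379589 = 0.9032402
γ = 1/√(1 − 0.9032402²) = 2.330

γ ≈ 2.330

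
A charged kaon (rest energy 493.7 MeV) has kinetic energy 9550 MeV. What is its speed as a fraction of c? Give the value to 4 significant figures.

γ = 1 + K/(m₀c²) = 1 + 9550/493.7 = 20.3437
β = √(1 − 1/γ²) = 0.9988

β ≈ 0.9988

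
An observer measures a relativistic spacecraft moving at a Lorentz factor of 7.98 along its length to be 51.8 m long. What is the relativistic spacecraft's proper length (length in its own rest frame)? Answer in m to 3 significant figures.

γ = 7.98 (given)
L₀ = γL = 7.98 × 51.8 = 413 m

L₀ ≈ 413 m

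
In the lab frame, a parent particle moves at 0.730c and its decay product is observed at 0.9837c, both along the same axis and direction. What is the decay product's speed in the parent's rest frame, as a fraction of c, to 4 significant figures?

Inverse velocity addition: u' = (u − v)/(1 − uv/c²)
= (0.9837 − 0.730)/(1 − 0.9837×0.730) = 0.2537/0.281899 = 0.9000

u' ≈ 0.9000c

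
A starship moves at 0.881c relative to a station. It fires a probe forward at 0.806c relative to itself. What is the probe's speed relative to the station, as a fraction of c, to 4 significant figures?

Relativistic velocity addition: u = (u' + v)/(1 + u'v/c²)
= (0.806 + 0.881)/(1 + 0.806×0.881) = 1.687/1.71009 = 0.9865

u ≈ 0.9865c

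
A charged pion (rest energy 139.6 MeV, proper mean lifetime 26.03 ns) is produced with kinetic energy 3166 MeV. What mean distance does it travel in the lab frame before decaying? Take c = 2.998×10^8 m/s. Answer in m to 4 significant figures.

d ≈ 184.6 m

γ = 1 + K/(m₀c²) = 1 + 3166/139.6 = 23.6791
β = √(1 − 1/γ²) = 0.999108
Dilated lifetime: γτ₀ = 23.6791 × 26.03 ns = 616.367 ns
d = βc·γτ₀ = 0.999108 × (2.998×10^8 m/s) × 6.16367×10^-7 s = 184.6 m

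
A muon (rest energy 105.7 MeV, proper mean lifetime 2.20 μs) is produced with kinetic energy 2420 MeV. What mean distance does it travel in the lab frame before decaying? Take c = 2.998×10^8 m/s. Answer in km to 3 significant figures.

γ = 1 + K/(m₀c²) = 1 + 2420/105.7 = 23.895
β = √(1 − 1/γ²) = 0.99912
Dilated lifetime: γτ₀ = 23.895 × 2.20 μs = 52.569 μs
d = βc·γτ₀ = 0.99912 × (2.998×10^8 m/s) × 5.2569×10^-5 s = 15.7 km

d ≈ 15.7 km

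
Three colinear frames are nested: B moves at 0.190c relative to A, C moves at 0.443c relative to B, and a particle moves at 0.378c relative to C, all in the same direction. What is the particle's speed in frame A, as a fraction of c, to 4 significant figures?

u ≈ 0.7880c

Compose boost 2: (0.443 + 0.190)/(1 + 0.443×0.190) = 0.6330/1.08417 = 0.583857
Compose boost 3: (0.378 + 0.583857)/(1 + 0.378×0.583857) = 0.961857/1.22070 = 0.7880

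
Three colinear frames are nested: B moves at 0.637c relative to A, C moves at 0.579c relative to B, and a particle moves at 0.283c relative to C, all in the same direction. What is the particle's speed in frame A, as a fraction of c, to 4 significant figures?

u ≈ 0.9360c

Compose boost 2: (0.579 + 0.637)/(1 + 0.579×0.637) = 1.216/1.36882 = 0.888354
Compose boost 3: (0.283 + 0.888354)/(1 + 0.283×0.888354) = 1.17135/1.25140 = 0.9360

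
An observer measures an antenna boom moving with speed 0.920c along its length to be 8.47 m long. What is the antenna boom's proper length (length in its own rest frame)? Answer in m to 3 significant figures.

γ = 1/√(1 − 0.920²) = 2.5516
L₀ = γL = 2.5516 × 8.47 = 21.6 m

L₀ ≈ 21.6 m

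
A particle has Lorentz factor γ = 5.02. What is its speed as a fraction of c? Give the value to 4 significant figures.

β = √(1 − 1/γ²) = √(1 − 1/5.02²) = √(0.960318) = 0.9800

β ≈ 0.9800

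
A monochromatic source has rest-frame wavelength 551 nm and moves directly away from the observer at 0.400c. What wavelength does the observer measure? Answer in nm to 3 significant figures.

λ_obs ≈ 842 nm

Relativistic Doppler: λ_obs = λ_src √((1+β)/(1−β))
= 551 × √(1.4000/0.60000) = 551 × 1.5275 = 842 nm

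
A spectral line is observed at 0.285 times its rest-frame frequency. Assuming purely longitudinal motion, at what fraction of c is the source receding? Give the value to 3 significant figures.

β ≈ 0.850

f_obs/f_src = √((1−β)/(1+β)) = 0.285  ⇒  (1−β)/(1+β) = 0.081225
β = |1 − D²|/(1 + D²) = |1 − 0.081225|/(1 + 0.081225) = 0.850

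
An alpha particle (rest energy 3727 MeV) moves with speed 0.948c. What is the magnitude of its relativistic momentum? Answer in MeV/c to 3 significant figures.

p ≈ 11100 MeV/c

γ = 1/√(1 − 0.948²) = 3.1420
p = γβm₀c = 3.1420 × 0.948 × 3727 MeV/c = 11100 MeV/c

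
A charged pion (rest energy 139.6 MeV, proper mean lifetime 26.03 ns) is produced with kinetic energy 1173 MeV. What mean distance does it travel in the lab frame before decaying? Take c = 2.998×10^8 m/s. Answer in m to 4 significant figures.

γ = 1 + K/(m₀c²) = 1 + 1173/139.6 = 9.40258
β = √(1 − 1/γ²) = 0.994328
Dilated lifetime: γτ₀ = 9.40258 × 26.03 ns = 244.749 ns
d = βc·γτ₀ = 0.994328 × (2.998×10^8 m/s) × 2.44749×10^-7 s = 72.96 m

d ≈ 72.96 m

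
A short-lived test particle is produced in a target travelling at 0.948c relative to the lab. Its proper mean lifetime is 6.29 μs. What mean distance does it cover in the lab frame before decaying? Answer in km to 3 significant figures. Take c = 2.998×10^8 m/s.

γ = 1/√(1 − 0.948²) = 3.1420
Dilated lifetime: Δt = γτ₀ = 3.1420 × 6.29 μs = 19.763 μs
d = vΔt = 0.948c × 19.763 μs = 2.8421×10^8 m/s × 1.9763×10^-5 s = 5.62 km

d ≈ 5.62 km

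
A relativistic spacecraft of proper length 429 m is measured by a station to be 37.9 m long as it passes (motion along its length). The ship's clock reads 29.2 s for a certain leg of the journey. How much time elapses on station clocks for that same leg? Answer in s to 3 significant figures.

Δt ≈ 331 s

Length contraction ⇒ γ = L₀/L = 429/37.9 = 11.319
Time dilation: Δt = γτ₀ = 11.319 × 29.2 s = 331 s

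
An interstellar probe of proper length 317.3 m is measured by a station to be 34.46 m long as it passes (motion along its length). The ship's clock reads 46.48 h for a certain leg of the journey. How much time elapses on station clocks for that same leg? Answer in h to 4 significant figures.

Length contraction ⇒ γ = L₀/L = 317.3/34.46 = 9.20778
Time dilation: Δt = γτ₀ = 9.20778 × 46.48 h = 428.0 h

Δt ≈ 428.0 h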